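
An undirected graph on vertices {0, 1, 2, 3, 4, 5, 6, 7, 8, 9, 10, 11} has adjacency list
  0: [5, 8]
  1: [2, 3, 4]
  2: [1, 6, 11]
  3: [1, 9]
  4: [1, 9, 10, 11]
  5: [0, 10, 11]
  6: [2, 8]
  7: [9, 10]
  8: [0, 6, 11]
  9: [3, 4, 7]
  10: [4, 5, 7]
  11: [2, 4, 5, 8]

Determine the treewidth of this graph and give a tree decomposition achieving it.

Each bag holds 4 vertices, so the decomposition has width 3, which upper-bounds the treewidth. For the lower bound: the 4 vertex sets {3,7,9}, {1}, {4}, {2,5,10,11} are disjoint, each induces a connected subgraph, and every pair is joined by at least one edge of G. Contracting each set to a single vertex therefore yields K_{4} as a minor, and since treewidth is minor-monotone, tw(G) ≥ tw(K_{4}) = 3. Combining the bounds, tw(G) = 3.

Treewidth 3.
One such decomposition:
Bags: B1 = {1, 3, 7, 9}  B2 = {1, 4, 7, 9}  B3 = {1, 4, 7, 10}  B4 = {1, 2, 4, 10}  B5 = {2, 4, 10, 11}  B6 = {2, 5, 10, 11}  B7 = {2, 5, 6, 11}  B8 = {5, 6, 8, 11}  B9 = {0, 5, 6, 8}
Tree: B1–B2, B2–B3, B3–B4, B4–B5, B5–B6, B6–B7, B7–B8, B8–B9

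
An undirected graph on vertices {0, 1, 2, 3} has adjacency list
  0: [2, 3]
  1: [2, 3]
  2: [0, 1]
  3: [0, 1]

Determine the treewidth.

A width-2 tree decomposition is:
Bags: B1 = {1, 2, 3}  B2 = {0, 2, 3}
Tree: B1–B2
Every bag has size at most 3, so the width is 3 − 1 = 2 and tw(G) ≤ 2. Since 3–1–2–0–3 is a cycle in G, G is not acyclic. Forests are exactly the graphs of treewidth ≤ 1, so tw(G) ≥ 2. The upper and lower bounds meet at 2, so that is the treewidth.

2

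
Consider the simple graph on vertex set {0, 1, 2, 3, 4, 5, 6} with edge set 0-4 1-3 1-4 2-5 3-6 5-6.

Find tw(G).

1

A width-1 tree decomposition is:
Bags: B1 = {2, 5}  B2 = {5, 6}  B3 = {3, 6}  B4 = {1, 3}  B5 = {1, 4}  B6 = {0, 4}
Tree: B1–B2, B2–B3, B3–B4, B4–B5, B5–B6
Each bag holds 2 vertices, so the decomposition has width 1, which upper-bounds the treewidth. G has an edge, so its treewidth is at least 1. The upper and lower bounds meet at 1, so that is the treewidth.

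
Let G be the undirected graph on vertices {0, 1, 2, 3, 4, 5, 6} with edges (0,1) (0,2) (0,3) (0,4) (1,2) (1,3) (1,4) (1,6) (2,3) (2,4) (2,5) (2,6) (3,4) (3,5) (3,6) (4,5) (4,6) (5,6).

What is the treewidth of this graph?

A width-4 tree decomposition is:
Bags: B1 = {1, 2, 3, 4, 6}  B2 = {2, 3, 4, 5, 6}  B3 = {0, 1, 2, 3, 4}
Tree: B1–B2, B1–B3
Every bag has size at most 5, so the width is 5 − 1 = 4 and tw(G) ≤ 4. For the lower bound, the 5 vertices {0, 1, 2, 3, 4} are pairwise adjacent, and any tree decomposition puts a clique entirely inside one bag — forcing width ≥ 4. Hence tw(G) = 4 exactly.

4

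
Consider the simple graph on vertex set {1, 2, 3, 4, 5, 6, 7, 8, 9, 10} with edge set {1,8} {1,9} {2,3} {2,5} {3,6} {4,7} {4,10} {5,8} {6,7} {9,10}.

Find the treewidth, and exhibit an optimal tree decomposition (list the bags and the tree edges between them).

Each bag holds 3 vertices, so the decomposition has width 2, which upper-bounds the treewidth. Since 6–7–4–10–9–1–8–5–2–3–6 is a cycle in G, G is not acyclic. Forests are exactly the graphs of treewidth ≤ 1, so tw(G) ≥ 2. Hence tw(G) = 2 exactly.

Treewidth 2.
One optimal decomposition is:
Bags: B1 = {4, 6, 7}  B2 = {4, 6, 10}  B3 = {6, 9, 10}  B4 = {1, 6, 9}  B5 = {1, 6, 8}  B6 = {5, 6, 8}  B7 = {2, 5, 6}  B8 = {2, 3, 6}
Tree: B1–B2, B2–B3, B3–B4, B4–B5, B5–B6, B6–B7, B7–B8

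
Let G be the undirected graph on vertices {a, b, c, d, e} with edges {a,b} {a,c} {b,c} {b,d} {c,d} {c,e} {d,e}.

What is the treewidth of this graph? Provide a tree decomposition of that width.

The largest bag has 3 vertices, giving width 2; this decomposition certifies tw(G) ≤ 2. For the lower bound, the 3 vertices {c, d, e} are pairwise adjacent, and any tree decomposition puts a clique entirely inside one bag — forcing width ≥ 2. Combining the bounds, tw(G) = 2.

Treewidth 2.
One optimal decomposition is:
Bags: B1 = {b, c, d}  B2 = {c, d, e}  B3 = {a, b, c}
Tree: B1–B2, B1–B3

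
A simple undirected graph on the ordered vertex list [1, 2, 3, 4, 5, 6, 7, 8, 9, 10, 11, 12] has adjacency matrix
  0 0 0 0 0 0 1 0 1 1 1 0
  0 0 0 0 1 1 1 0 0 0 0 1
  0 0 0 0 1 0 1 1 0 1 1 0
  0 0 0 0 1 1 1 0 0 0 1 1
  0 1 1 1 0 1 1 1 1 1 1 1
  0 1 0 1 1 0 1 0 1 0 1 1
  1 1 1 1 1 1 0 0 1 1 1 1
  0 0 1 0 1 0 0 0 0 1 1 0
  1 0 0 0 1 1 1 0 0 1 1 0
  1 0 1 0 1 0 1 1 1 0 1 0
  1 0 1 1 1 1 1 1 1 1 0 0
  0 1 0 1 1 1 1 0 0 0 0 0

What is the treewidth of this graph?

4

A width-4 tree decomposition is:
Bags: B1 = {5, 7, 9, 10, 11}  B2 = {3, 5, 7, 10, 11}  B3 = {3, 5, 8, 10, 11}  B4 = {1, 7, 9, 10, 11}  B5 = {5, 6, 7, 9, 11}  B6 = {4, 5, 6, 7, 11}  B7 = {4, 5, 6, 7, 12}  B8 = {2, 5, 6, 7, 12}
Tree: B1–B2, B2–B3, B1–B4, B1–B5, B5–B6, B6–B7, B7–B8
Each bag holds 5 vertices, so the decomposition has width 4, which upper-bounds the treewidth. For the lower bound, the 5 vertices {1, 7, 9, 10, 11} are pairwise adjacent, and any tree decomposition puts a clique entirely inside one bag — forcing width ≥ 4. Hence tw(G) = 4 exactly.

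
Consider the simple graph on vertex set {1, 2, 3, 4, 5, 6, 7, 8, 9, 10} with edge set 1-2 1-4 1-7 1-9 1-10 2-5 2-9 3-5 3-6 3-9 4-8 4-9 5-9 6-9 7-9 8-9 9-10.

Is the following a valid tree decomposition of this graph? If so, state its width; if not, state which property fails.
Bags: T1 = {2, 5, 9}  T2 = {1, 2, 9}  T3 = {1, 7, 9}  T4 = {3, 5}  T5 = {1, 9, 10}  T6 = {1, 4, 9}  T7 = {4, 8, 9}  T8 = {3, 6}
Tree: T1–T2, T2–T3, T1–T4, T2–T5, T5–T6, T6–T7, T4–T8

A tree decomposition must satisfy three properties: every vertex lies in some bag; for every edge, both endpoints lie together in some bag; and for every vertex, the bags containing it form a connected subtree. Here edge (9,3) lies in no bag, so the decomposition is invalid.

No — edge (9,3) lies in no bag.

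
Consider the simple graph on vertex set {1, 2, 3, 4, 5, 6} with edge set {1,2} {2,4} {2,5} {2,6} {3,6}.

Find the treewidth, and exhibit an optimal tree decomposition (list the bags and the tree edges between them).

Treewidth 1.
One optimal decomposition is:
Bags: B1 = {2, 6}  B2 = {2, 5}  B3 = {2, 4}  B4 = {1, 2}  B5 = {3, 6}
Tree: B1–B2, B1–B3, B1–B4, B1–B5

Each bag holds 2 vertices, so the decomposition has width 1, which upper-bounds the treewidth. Any graph with an edge has treewidth ≥ 1, and G has the edge 6–2. Hence tw(G) = 1 exactly.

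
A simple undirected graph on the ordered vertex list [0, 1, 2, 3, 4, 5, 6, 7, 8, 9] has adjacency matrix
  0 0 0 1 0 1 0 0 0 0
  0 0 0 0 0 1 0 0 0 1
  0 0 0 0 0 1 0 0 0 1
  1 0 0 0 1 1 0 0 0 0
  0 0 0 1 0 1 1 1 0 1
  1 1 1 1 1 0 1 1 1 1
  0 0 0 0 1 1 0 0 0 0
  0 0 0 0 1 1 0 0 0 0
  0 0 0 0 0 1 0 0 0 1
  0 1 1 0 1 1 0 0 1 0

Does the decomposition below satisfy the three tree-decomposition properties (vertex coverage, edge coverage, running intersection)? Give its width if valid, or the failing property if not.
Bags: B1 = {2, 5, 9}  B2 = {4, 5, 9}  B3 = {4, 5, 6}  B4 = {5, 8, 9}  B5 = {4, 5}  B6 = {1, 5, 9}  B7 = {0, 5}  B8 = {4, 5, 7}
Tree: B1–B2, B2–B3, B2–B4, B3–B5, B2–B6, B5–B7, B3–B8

A tree decomposition must satisfy three properties: every vertex lies in some bag; for every edge, both endpoints lie together in some bag; and for every vertex, the bags containing it form a connected subtree. Here vertex 3 appears in no bag, so the decomposition is invalid.

No — vertex 3 appears in no bag.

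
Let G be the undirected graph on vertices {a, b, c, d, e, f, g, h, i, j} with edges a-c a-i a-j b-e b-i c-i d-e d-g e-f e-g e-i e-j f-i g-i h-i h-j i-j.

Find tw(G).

A width-2 tree decomposition is:
Bags: B1 = {e, g, i}  B2 = {d, e, g}  B3 = {e, f, i}  B4 = {e, i, j}  B5 = {a, i, j}  B6 = {h, i, j}  B7 = {a, c, i}  B8 = {b, e, i}
Tree: B1–B2, B1–B3, B1–B4, B4–B5, B4–B6, B5–B7, B1–B8
Each bag holds 3 vertices, so the decomposition has width 2, which upper-bounds the treewidth. For the lower bound, the 3 vertices {d, e, g} are pairwise adjacent, and any tree decomposition puts a clique entirely inside one bag — forcing width ≥ 2. The upper and lower bounds meet at 2, so that is the treewidth.

2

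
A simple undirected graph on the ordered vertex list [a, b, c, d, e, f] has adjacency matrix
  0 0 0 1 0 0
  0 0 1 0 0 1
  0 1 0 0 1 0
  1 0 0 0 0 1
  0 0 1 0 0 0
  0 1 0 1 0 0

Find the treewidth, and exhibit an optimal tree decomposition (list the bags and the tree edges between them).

Treewidth 1.
Bags: B1 = {c, e}  B2 = {b, c}  B3 = {b, f}  B4 = {d, f}  B5 = {a, d}
Tree: B1–B2, B2–B3, B3–B4, B4–B5

The largest bag has 2 vertices, giving width 1; this decomposition certifies tw(G) ≤ 1. Since G has at least one edge (e.g. e–c), it is not an edgeless graph, so tw(G) ≥ 1. The upper and lower bounds meet at 1, so that is the treewidth.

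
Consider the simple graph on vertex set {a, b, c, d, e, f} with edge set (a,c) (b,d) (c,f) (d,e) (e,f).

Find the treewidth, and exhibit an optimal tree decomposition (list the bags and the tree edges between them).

Each bag holds 2 vertices, so the decomposition has width 1, which upper-bounds the treewidth. Any graph with an edge has treewidth ≥ 1, and G has the edge b–d. The upper and lower bounds meet at 1, so that is the treewidth.

Treewidth 1.
Bags: B1 = {b, d}  B2 = {d, e}  B3 = {e, f}  B4 = {c, f}  B5 = {a, c}
Tree: B1–B2, B2–B3, B3–B4, B4–B5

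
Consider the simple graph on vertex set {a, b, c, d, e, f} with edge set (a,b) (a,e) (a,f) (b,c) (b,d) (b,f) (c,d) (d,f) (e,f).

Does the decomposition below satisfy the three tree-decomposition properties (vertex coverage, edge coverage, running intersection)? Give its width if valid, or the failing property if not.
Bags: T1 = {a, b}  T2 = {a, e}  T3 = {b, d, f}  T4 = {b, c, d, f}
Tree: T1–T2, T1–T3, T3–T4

A tree decomposition must satisfy three properties: every vertex lies in some bag; for every edge, both endpoints lie together in some bag; and for every vertex, the bags containing it form a connected subtree. Here edge (f,a) lies in no bag, so the decomposition is invalid.

No — edge (f,a) lies in no bag.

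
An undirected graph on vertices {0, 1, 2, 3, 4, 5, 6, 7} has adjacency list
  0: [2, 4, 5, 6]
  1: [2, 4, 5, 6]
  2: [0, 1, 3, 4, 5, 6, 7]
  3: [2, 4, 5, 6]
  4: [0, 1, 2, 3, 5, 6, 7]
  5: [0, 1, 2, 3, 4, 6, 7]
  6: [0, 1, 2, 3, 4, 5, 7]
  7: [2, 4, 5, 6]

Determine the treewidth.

4

A width-4 tree decomposition is:
Bags: B1 = {1, 2, 4, 5, 6}  B2 = {0, 2, 4, 5, 6}  B3 = {2, 3, 4, 5, 6}  B4 = {2, 4, 5, 6, 7}
Tree: B1–B2, B2–B3, B3–B4
Each bag holds 5 vertices, so the decomposition has width 4, which upper-bounds the treewidth. On the other hand G contains the 5-clique {0, 2, 4, 5, 6}. A clique must lie in a single bag of any decomposition, so no decomposition can have width below 4. Therefore the treewidth is 4.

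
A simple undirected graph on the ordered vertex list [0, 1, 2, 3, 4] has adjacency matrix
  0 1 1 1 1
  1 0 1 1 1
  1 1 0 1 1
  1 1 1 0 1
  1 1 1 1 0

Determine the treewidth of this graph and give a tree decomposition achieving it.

Treewidth 4.
One such decomposition:
Bags: B1 = {0, 1, 2, 3, 4}
Tree: (single bag)

A single bag containing all 5 vertices is trivially a valid decomposition of width 4. On the other hand G contains the 5-clique {0, 1, 2, 3, 4}. A clique must lie in a single bag of any decomposition, so no decomposition can have width below 4. Combining the bounds, tw(G) = 4.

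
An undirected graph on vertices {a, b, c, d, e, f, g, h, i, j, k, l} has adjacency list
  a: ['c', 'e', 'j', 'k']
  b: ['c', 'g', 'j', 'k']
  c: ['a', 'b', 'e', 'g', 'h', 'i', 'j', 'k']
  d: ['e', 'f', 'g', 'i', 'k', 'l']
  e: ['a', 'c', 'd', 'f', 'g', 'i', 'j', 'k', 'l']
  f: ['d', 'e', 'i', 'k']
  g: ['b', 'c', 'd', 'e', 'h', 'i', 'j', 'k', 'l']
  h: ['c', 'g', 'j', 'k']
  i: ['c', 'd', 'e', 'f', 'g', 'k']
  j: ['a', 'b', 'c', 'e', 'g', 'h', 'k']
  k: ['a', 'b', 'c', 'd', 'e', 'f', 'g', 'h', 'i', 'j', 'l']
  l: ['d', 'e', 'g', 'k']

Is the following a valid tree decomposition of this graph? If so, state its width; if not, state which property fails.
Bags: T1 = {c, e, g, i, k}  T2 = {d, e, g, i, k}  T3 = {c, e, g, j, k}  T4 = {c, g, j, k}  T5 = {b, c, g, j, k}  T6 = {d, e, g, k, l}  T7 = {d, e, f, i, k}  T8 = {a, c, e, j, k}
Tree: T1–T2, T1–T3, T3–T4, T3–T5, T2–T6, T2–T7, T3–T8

A tree decomposition must satisfy three properties: every vertex lies in some bag; for every edge, both endpoints lie together in some bag; and for every vertex, the bags containing it form a connected subtree. Here vertex h appears in no bag, so the decomposition is invalid.

No — vertex h appears in no bag.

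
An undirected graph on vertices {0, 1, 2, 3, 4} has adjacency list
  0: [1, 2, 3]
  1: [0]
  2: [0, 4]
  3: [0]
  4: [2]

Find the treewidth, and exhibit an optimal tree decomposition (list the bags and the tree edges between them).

Treewidth 1.
Bags: B1 = {0, 2}  B2 = {2, 4}  B3 = {0, 3}  B4 = {0, 1}
Tree: B1–B2, B1–B3, B3–B4

The largest bag has 2 vertices, giving width 1; this decomposition certifies tw(G) ≤ 1. Since G has at least one edge (e.g. 2–0), it is not an edgeless graph, so tw(G) ≥ 1. Combining the bounds, tw(G) = 1.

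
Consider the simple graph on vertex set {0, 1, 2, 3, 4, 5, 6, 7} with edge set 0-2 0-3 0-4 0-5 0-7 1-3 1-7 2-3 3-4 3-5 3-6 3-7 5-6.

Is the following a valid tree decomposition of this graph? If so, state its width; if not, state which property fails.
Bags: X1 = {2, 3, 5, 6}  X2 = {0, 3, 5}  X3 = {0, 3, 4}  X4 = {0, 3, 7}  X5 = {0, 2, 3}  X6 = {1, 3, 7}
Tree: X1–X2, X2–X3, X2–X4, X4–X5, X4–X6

No — bags containing vertex 2 are not connected in the tree.

A tree decomposition must satisfy three properties: every vertex lies in some bag; for every edge, both endpoints lie together in some bag; and for every vertex, the bags containing it form a connected subtree. Here bags containing vertex 2 are not connected in the tree, so the decomposition is invalid.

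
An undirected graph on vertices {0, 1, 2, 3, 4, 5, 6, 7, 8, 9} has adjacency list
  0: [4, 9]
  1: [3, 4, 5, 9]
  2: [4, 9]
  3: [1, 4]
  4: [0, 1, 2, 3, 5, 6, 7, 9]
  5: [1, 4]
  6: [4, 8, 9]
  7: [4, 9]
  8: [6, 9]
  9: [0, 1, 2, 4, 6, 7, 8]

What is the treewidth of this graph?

2

A width-2 tree decomposition is:
Bags: B1 = {1, 4, 9}  B2 = {4, 7, 9}  B3 = {4, 6, 9}  B4 = {0, 4, 9}  B5 = {1, 3, 4}  B6 = {6, 8, 9}  B7 = {2, 4, 9}  B8 = {1, 4, 5}
Tree: B1–B2, B1–B3, B1–B4, B1–B5, B3–B6, B3–B7, B5–B8
Each bag holds 3 vertices, so the decomposition has width 2, which upper-bounds the treewidth. Conversely, {6, 8, 9} is a clique of size 3, and the vertices of any clique must share a bag in every tree decomposition; so some bag has ≥ 3 vertices and tw(G) ≥ 2. The upper and lower bounds meet at 2, so that is the treewidth.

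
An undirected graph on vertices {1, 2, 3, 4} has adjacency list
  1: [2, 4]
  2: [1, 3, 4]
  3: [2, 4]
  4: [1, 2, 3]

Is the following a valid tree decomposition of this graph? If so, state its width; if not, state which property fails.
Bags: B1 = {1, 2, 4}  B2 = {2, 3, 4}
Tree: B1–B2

Yes; width 2.

Every vertex of G appears in some bag (union = {1, 2, 3, 4}); every edge is covered by a bag; and for each vertex v the set of bags containing v is connected in the bag tree. The decomposition is therefore valid. The largest bag has 3 vertices, so the width is 2.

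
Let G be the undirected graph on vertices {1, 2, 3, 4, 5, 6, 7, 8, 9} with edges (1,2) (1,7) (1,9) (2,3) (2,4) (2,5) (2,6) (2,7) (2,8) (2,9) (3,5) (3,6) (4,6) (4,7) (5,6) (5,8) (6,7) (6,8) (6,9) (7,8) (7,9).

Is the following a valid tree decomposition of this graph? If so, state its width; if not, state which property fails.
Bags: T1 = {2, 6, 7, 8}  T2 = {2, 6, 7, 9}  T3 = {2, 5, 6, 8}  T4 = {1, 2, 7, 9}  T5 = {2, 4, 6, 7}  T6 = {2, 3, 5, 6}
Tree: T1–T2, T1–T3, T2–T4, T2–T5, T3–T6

Checking the three conditions: (i) the bags cover all of {1, 2, 3, 4, 5, 6, 7, 8, 9}; (ii) for each edge, some bag contains both endpoints; (iii) the bags containing any fixed vertex form a subtree. All hold, so the decomposition is valid with width 4 − 1 = 3.

Yes; width 3.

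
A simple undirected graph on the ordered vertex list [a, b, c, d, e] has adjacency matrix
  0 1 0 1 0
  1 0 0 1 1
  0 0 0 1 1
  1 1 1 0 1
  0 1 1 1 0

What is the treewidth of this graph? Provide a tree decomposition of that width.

Treewidth 2.
One such decomposition:
Bags: B1 = {b, d, e}  B2 = {a, b, d}  B3 = {c, d, e}
Tree: B1–B2, B1–B3

Every bag has size at most 3, so the width is 3 − 1 = 2 and tw(G) ≤ 2. On the other hand G contains the 3-clique {c, d, e}. A clique must lie in a single bag of any decomposition, so no decomposition can have width below 2. Combining the bounds, tw(G) = 2.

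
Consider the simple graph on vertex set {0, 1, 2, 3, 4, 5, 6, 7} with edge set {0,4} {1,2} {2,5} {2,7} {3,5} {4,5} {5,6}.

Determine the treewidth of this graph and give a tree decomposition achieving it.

The largest bag has 2 vertices, giving width 1; this decomposition certifies tw(G) ≤ 1. Any graph with an edge has treewidth ≥ 1, and G has the edge 5–2. Hence tw(G) = 1 exactly.

Treewidth 1.
One such decomposition:
Bags: B1 = {2, 5}  B2 = {1, 2}  B3 = {5, 6}  B4 = {2, 7}  B5 = {4, 5}  B6 = {3, 5}  B7 = {0, 4}
Tree: B1–B2, B1–B3, B1–B4, B3–B5, B1–B6, B5–B7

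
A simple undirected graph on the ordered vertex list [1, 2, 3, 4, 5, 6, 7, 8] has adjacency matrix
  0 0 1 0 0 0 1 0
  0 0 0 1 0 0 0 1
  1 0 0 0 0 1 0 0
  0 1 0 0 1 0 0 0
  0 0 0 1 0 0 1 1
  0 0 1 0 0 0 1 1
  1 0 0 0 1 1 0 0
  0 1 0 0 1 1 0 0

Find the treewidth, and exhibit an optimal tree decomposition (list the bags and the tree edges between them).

Treewidth 2.
One such decomposition:
Bags: B1 = {2, 4, 8}  B2 = {4, 5, 8}  B3 = {5, 6, 8}  B4 = {5, 6, 7}  B5 = {3, 6, 7}  B6 = {1, 3, 7}
Tree: B1–B2, B2–B3, B3–B4, B4–B5, B5–B6

The largest bag has 3 vertices, giving width 2; this decomposition certifies tw(G) ≤ 2. Since 2–4–5–8–2 is a cycle in G, G is not acyclic. Forests are exactly the graphs of treewidth ≤ 1, so tw(G) ≥ 2. Therefore the treewidth is 2.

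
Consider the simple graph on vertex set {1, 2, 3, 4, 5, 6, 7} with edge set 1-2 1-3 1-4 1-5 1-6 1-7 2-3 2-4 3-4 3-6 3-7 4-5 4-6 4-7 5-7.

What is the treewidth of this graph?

3

A width-3 tree decomposition is:
Bags: B1 = {1, 4, 5, 7}  B2 = {1, 3, 4, 7}  B3 = {1, 3, 4, 6}  B4 = {1, 2, 3, 4}
Tree: B1–B2, B2–B3, B3–B4
The largest bag has 4 vertices, giving width 3; this decomposition certifies tw(G) ≤ 3. For the lower bound, the 4 vertices {1, 2, 3, 4} are pairwise adjacent, and any tree decomposition puts a clique entirely inside one bag — forcing width ≥ 3. Hence tw(G) = 3 exactly.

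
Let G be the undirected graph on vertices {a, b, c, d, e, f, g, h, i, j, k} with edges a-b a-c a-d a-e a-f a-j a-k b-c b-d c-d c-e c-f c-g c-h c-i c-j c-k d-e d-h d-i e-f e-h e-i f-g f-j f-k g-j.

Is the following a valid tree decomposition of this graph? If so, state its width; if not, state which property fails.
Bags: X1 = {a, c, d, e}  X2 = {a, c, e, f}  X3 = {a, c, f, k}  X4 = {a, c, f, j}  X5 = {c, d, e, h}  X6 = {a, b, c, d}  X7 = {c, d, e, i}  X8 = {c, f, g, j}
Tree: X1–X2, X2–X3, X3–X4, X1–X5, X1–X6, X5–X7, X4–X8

Every vertex of G appears in some bag (union = {a, b, c, d, e, f, g, h, i, j, k}); every edge is covered by a bag; and for each vertex v the set of bags containing v is connected in the bag tree. The decomposition is therefore valid. The largest bag has 4 vertices, so the width is 3.

Yes; width 3.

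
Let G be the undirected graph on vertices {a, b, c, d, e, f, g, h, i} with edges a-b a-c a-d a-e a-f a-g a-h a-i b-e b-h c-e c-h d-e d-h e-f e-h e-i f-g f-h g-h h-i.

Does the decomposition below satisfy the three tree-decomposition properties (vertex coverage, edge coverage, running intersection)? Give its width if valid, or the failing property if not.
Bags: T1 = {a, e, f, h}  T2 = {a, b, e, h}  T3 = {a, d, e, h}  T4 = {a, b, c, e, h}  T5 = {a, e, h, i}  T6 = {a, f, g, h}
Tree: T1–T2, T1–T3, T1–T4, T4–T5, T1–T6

A tree decomposition must satisfy three properties: every vertex lies in some bag; for every edge, both endpoints lie together in some bag; and for every vertex, the bags containing it form a connected subtree. Here bags containing vertex b are not connected in the tree, so the decomposition is invalid.

No — bags containing vertex b are not connected in the tree.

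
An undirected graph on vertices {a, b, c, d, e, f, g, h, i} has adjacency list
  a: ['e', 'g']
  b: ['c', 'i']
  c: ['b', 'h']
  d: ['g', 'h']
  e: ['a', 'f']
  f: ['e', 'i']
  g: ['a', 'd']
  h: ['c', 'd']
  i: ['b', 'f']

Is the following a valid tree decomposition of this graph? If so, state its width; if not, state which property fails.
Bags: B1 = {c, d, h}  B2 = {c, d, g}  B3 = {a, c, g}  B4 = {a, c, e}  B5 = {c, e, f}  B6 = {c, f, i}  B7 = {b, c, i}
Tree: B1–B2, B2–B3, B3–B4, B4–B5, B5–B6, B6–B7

Checking the three conditions: (i) the bags cover all of {a, b, c, d, e, f, g, h, i}; (ii) for each edge, some bag contains both endpoints; (iii) the bags containing any fixed vertex form a subtree. All hold, so the decomposition is valid with width 3 − 1 = 2.

Yes; width 2.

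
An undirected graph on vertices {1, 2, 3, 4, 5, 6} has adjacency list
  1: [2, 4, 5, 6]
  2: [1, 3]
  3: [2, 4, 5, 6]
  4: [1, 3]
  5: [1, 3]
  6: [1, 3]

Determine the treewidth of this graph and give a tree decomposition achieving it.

Treewidth 2.
One such decomposition:
Bags: B1 = {1, 3, 6}  B2 = {1, 3, 4}  B3 = {1, 3, 5}  B4 = {1, 2, 3}
Tree: B1–B2, B2–B3, B3–B4

The largest bag has 3 vertices, giving width 2; this decomposition certifies tw(G) ≤ 2. For the lower bound, G contains the cycle 6–1–4–3–6, so G is not a forest; only forests have treewidth ≤ 1, hence tw(G) ≥ 2. Combining the bounds, tw(G) = 2.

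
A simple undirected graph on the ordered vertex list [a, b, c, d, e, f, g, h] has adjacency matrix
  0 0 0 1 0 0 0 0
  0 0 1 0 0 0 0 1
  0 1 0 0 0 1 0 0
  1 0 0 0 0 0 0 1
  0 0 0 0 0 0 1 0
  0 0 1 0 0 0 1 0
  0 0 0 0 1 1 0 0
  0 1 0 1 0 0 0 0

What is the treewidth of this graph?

1

A width-1 tree decomposition is:
Bags: B1 = {e, g}  B2 = {f, g}  B3 = {c, f}  B4 = {b, c}  B5 = {b, h}  B6 = {d, h}  B7 = {a, d}
Tree: B1–B2, B2–B3, B3–B4, B4–B5, B5–B6, B6–B7
Each bag holds 2 vertices, so the decomposition has width 1, which upper-bounds the treewidth. Since G has at least one edge (e.g. e–g), it is not an edgeless graph, so tw(G) ≥ 1. The upper and lower bounds meet at 1, so that is the treewidth.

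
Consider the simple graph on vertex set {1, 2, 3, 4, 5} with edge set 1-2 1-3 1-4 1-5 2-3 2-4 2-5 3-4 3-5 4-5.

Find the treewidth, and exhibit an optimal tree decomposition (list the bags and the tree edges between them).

A single bag containing all 5 vertices is trivially a valid decomposition of width 4. For the lower bound, the 5 vertices {1, 2, 3, 4, 5} are pairwise adjacent, and any tree decomposition puts a clique entirely inside one bag — forcing width ≥ 4. Combining the bounds, tw(G) = 4.

Treewidth 4.
One optimal decomposition is:
Bags: B1 = {1, 2, 3, 4, 5}
Tree: (single bag)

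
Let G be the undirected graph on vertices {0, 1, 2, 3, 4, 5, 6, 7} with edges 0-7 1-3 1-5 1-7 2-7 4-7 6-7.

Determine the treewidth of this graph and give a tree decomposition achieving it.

Each bag holds 2 vertices, so the decomposition has width 1, which upper-bounds the treewidth. Since G has at least one edge (e.g. 1–7), it is not an edgeless graph, so tw(G) ≥ 1. Combining the bounds, tw(G) = 1.

Treewidth 1.
One such decomposition:
Bags: B1 = {1, 7}  B2 = {1, 3}  B3 = {6, 7}  B4 = {2, 7}  B5 = {0, 7}  B6 = {1, 5}  B7 = {4, 7}
Tree: B1–B2, B1–B3, B1–B4, B1–B5, B2–B6, B5–B7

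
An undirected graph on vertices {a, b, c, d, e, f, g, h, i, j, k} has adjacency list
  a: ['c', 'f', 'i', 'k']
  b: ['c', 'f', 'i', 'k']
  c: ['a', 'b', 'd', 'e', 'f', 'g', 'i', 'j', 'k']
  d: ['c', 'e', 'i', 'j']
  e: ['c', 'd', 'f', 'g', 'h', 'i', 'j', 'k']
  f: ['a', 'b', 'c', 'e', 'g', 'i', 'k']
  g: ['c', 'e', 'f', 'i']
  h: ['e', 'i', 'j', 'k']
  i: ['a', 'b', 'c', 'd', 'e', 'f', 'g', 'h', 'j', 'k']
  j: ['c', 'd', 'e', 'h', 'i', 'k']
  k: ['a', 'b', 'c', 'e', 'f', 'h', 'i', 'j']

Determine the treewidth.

A width-4 tree decomposition is:
Bags: B1 = {c, e, f, g, i}  B2 = {c, e, f, i, k}  B3 = {c, e, i, j, k}  B4 = {c, d, e, i, j}  B5 = {b, c, f, i, k}  B6 = {a, c, f, i, k}  B7 = {e, h, i, j, k}
Tree: B1–B2, B2–B3, B3–B4, B2–B5, B2–B6, B3–B7
Every bag has size at most 5, so the width is 5 − 1 = 4 and tw(G) ≤ 4. Conversely, {e, h, i, j, k} is a clique of size 5, and the vertices of any clique must share a bag in every tree decomposition; so some bag has ≥ 5 vertices and tw(G) ≥ 4. Therefore the treewidth is 4.

4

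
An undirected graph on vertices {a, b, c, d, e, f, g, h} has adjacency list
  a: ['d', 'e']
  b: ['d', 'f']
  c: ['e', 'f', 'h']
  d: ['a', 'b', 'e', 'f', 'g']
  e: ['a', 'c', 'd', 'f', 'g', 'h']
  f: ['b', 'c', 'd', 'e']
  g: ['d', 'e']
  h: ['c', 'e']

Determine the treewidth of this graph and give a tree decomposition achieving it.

Treewidth 2.
Bags: B1 = {c, e, f}  B2 = {d, e, f}  B3 = {c, e, h}  B4 = {a, d, e}  B5 = {d, e, g}  B6 = {b, d, f}
Tree: B1–B2, B1–B3, B2–B4, B2–B5, B2–B6

Every bag has size at most 3, so the width is 3 − 1 = 2 and tw(G) ≤ 2. For the lower bound, the 3 vertices {d, e, g} are pairwise adjacent, and any tree decomposition puts a clique entirely inside one bag — forcing width ≥ 2. Hence tw(G) = 2 exactly.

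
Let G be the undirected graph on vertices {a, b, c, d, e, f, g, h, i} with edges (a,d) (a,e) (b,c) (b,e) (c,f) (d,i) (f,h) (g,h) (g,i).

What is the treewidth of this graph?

A width-2 tree decomposition is:
Bags: B1 = {a, b, e}  B2 = {a, b, d}  B3 = {b, d, i}  B4 = {b, g, i}  B5 = {b, g, h}  B6 = {b, f, h}  B7 = {b, c, f}
Tree: B1–B2, B2–B3, B3–B4, B4–B5, B5–B6, B6–B7
Every bag has size at most 3, so the width is 3 − 1 = 2 and tw(G) ≤ 2. The edges b–e–a–d–i–g–h–f–c–b form a cycle, so G is not a tree and its treewidth is at least 2. The upper and lower bounds meet at 2, so that is the treewidth.

2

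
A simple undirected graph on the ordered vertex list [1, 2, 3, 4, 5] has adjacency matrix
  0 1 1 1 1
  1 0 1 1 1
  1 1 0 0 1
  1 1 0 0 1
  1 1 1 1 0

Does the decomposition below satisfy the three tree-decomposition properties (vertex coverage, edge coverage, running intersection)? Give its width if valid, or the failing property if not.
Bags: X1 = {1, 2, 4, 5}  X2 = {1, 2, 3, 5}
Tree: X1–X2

Yes; width 3.

Every vertex of G appears in some bag (union = {1, 2, 3, 4, 5}); every edge is covered by a bag; and for each vertex v the set of bags containing v is connected in the bag tree. The decomposition is therefore valid. The largest bag has 4 vertices, so the width is 3.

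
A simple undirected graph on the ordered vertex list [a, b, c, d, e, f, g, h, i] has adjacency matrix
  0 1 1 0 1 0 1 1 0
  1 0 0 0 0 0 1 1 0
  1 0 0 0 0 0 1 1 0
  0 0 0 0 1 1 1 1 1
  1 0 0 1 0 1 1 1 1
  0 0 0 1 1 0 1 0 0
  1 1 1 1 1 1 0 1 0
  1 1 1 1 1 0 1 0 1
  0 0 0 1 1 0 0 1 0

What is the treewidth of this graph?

3

A width-3 tree decomposition is:
Bags: B1 = {d, e, g, h}  B2 = {d, e, h, i}  B3 = {a, e, g, h}  B4 = {a, c, g, h}  B5 = {a, b, g, h}  B6 = {d, e, f, g}
Tree: B1–B2, B1–B3, B3–B4, B4–B5, B1–B6
Each bag holds 4 vertices, so the decomposition has width 3, which upper-bounds the treewidth. On the other hand G contains the 4-clique {d, e, g, h}. A clique must lie in a single bag of any decomposition, so no decomposition can have width below 3. Therefore the treewidth is 3.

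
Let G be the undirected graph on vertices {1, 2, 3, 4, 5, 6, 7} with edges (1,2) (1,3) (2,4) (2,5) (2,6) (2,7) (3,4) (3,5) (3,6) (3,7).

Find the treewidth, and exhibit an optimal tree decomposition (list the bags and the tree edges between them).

Treewidth 2.
Bags: B1 = {2, 3, 6}  B2 = {1, 2, 3}  B3 = {2, 3, 5}  B4 = {2, 3, 4}  B5 = {2, 3, 7}
Tree: B1–B2, B2–B3, B3–B4, B4–B5

The largest bag has 3 vertices, giving width 2; this decomposition certifies tw(G) ≤ 2. Since 3–6–2–1–3 is a cycle in G, G is not acyclic. Forests are exactly the graphs of treewidth ≤ 1, so tw(G) ≥ 2. The upper and lower bounds meet at 2, so that is the treewidth.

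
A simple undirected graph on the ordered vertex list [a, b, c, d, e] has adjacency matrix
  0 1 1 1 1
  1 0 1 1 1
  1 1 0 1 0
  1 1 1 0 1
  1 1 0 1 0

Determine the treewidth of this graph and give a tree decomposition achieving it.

Each bag holds 4 vertices, so the decomposition has width 3, which upper-bounds the treewidth. Conversely, {a, b, d, e} is a clique of size 4, and the vertices of any clique must share a bag in every tree decomposition; so some bag has ≥ 4 vertices and tw(G) ≥ 3. Hence tw(G) = 3 exactly.

Treewidth 3.
One such decomposition:
Bags: B1 = {a, b, c, d}  B2 = {a, b, d, e}
Tree: B1–B2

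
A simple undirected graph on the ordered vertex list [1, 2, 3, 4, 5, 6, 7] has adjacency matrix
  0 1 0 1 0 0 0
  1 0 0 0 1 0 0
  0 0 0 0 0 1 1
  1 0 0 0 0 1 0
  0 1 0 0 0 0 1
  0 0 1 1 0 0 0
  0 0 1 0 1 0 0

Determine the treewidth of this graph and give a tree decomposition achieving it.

Every bag has size at most 3, so the width is 3 − 1 = 2 and tw(G) ≤ 2. The edges 3–7–5–2–1–4–6–3 form a cycle, so G is not a tree and its treewidth is at least 2. Hence tw(G) = 2 exactly.

Treewidth 2.
One optimal decomposition is:
Bags: B1 = {3, 5, 7}  B2 = {2, 3, 5}  B3 = {1, 2, 3}  B4 = {1, 3, 4}  B5 = {3, 4, 6}
Tree: B1–B2, B2–B3, B3–B4, B4–B5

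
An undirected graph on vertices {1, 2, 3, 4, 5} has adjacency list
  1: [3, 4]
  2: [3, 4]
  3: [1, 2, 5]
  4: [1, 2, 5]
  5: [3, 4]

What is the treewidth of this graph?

2

A width-2 tree decomposition is:
Bags: B1 = {3, 4, 5}  B2 = {1, 3, 4}  B3 = {2, 3, 4}
Tree: B1–B2, B2–B3
Each bag holds 3 vertices, so the decomposition has width 2, which upper-bounds the treewidth. For the lower bound, G contains the cycle 3–5–4–1–3, so G is not a forest; only forests have treewidth ≤ 1, hence tw(G) ≥ 2. Combining the bounds, tw(G) = 2.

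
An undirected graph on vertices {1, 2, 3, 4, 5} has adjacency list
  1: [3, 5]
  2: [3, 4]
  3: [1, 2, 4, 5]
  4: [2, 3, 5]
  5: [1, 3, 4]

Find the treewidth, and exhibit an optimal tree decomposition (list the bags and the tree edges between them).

Every bag has size at most 3, so the width is 3 − 1 = 2 and tw(G) ≤ 2. For the lower bound, the 3 vertices {1, 3, 5} are pairwise adjacent, and any tree decomposition puts a clique entirely inside one bag — forcing width ≥ 2. Hence tw(G) = 2 exactly.

Treewidth 2.
Bags: B1 = {3, 4, 5}  B2 = {1, 3, 5}  B3 = {2, 3, 4}
Tree: B1–B2, B1–B3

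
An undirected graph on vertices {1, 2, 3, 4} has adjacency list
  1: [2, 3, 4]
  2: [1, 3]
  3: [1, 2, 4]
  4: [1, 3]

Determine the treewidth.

2

A width-2 tree decomposition is:
Bags: B1 = {1, 3, 4}  B2 = {1, 2, 3}
Tree: B1–B2
Every bag has size at most 3, so the width is 3 − 1 = 2 and tw(G) ≤ 2. For the lower bound, the 3 vertices {1, 2, 3} are pairwise adjacent, and any tree decomposition puts a clique entirely inside one bag — forcing width ≥ 2. Therefore the treewidth is 2.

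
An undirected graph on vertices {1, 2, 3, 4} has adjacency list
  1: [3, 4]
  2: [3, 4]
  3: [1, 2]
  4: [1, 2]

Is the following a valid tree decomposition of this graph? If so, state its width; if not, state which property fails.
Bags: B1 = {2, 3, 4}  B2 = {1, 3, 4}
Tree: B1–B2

Yes; width 2.

Every vertex of G appears in some bag (union = {1, 2, 3, 4}); every edge is covered by a bag; and for each vertex v the set of bags containing v is connected in the bag tree. The decomposition is therefore valid. The largest bag has 3 vertices, so the width is 2.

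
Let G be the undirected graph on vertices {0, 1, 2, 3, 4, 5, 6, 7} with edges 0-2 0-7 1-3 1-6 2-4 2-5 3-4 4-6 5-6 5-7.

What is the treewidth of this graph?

A width-2 tree decomposition is:
Bags: B1 = {0, 5, 7}  B2 = {0, 2, 5}  B3 = {2, 5, 6}  B4 = {2, 4, 6}  B5 = {1, 4, 6}  B6 = {1, 3, 4}
Tree: B1–B2, B2–B3, B3–B4, B4–B5, B5–B6
The largest bag has 3 vertices, giving width 2; this decomposition certifies tw(G) ≤ 2. Since 7–0–2–5–7 is a cycle in G, G is not acyclic. Forests are exactly the graphs of treewidth ≤ 1, so tw(G) ≥ 2. The upper and lower bounds meet at 2, so that is the treewidth.

2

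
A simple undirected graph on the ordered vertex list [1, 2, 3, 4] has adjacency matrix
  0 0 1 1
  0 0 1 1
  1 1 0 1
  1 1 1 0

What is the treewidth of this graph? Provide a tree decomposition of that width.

The largest bag has 3 vertices, giving width 2; this decomposition certifies tw(G) ≤ 2. Conversely, {1, 3, 4} is a clique of size 3, and the vertices of any clique must share a bag in every tree decomposition; so some bag has ≥ 3 vertices and tw(G) ≥ 2. The upper and lower bounds meet at 2, so that is the treewidth.

Treewidth 2.
Bags: B1 = {1, 3, 4}  B2 = {2, 3, 4}
Tree: B1–B2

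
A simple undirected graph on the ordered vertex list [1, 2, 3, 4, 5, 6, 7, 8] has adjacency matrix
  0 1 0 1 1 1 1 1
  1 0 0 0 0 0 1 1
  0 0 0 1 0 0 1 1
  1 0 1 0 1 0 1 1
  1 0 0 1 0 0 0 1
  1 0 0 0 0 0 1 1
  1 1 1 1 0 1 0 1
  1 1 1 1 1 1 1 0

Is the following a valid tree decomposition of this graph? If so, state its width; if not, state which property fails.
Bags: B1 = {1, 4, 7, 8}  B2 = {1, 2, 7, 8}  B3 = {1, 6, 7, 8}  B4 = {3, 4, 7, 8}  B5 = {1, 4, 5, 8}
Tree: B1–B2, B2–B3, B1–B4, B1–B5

Yes; width 3.

Checking the three conditions: (i) the bags cover all of {1, 2, 3, 4, 5, 6, 7, 8}; (ii) for each edge, some bag contains both endpoints; (iii) the bags containing any fixed vertex form a subtree. All hold, so the decomposition is valid with width 4 − 1 = 3.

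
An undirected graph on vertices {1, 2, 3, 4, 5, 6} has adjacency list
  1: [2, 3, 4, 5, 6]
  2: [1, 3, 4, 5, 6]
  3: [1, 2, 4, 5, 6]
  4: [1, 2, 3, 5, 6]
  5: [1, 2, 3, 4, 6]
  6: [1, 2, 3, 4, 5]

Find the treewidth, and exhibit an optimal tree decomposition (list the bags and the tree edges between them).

Treewidth 5.
Bags: B1 = {1, 2, 3, 4, 5, 6}
Tree: (single bag)

With just one bag of size 6, the width is 6 − 1 = 5, so tw(G) ≤ 5. On the other hand G contains the 6-clique {1, 2, 3, 4, 5, 6}. A clique must lie in a single bag of any decomposition, so no decomposition can have width below 5. Hence tw(G) = 5 exactly.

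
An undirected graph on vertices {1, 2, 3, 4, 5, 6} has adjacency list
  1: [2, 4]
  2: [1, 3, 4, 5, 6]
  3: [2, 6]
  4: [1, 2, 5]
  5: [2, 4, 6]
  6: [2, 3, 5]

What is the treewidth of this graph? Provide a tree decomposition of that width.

Every bag has size at most 3, so the width is 3 − 1 = 2 and tw(G) ≤ 2. Conversely, {2, 3, 6} is a clique of size 3, and the vertices of any clique must share a bag in every tree decomposition; so some bag has ≥ 3 vertices and tw(G) ≥ 2. Hence tw(G) = 2 exactly.

Treewidth 2.
One optimal decomposition is:
Bags: B1 = {2, 4, 5}  B2 = {2, 5, 6}  B3 = {1, 2, 4}  B4 = {2, 3, 6}
Tree: B1–B2, B1–B3, B2–B4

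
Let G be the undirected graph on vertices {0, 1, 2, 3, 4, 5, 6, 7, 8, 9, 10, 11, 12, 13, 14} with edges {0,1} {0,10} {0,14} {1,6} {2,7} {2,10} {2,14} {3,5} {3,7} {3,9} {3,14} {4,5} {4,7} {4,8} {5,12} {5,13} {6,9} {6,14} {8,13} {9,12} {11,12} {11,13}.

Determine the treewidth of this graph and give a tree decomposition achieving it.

Treewidth 3.
One optimal decomposition is:
Bags: B1 = {4, 8, 11, 13}  B2 = {4, 5, 11, 13}  B3 = {4, 5, 11, 12}  B4 = {4, 5, 7, 12}  B5 = {3, 5, 7, 12}  B6 = {3, 7, 9, 12}  B7 = {2, 3, 7, 9}  B8 = {2, 3, 9, 14}  B9 = {2, 6, 9, 14}  B10 = {2, 6, 10, 14}  B11 = {0, 6, 10, 14}  B12 = {0, 1, 6, 10}
Tree: B1–B2, B2–B3, B3–B4, B4–B5, B5–B6, B6–B7, B7–B8, B8–B9, B9–B10, B10–B11, B11–B12

Every bag has size at most 4, so the width is 4 − 1 = 3 and tw(G) ≤ 3. For the lower bound: the 4 vertex sets {8,11,13}, {4}, {5}, {3,7,9,12} are disjoint, each induces a connected subgraph, and every pair is joined by at least one edge of G. Contracting each set to a single vertex therefore yields K_{4} as a minor, and since treewidth is minor-monotone, tw(G) ≥ tw(K_{4}) = 3. Hence tw(G) = 3 exactly.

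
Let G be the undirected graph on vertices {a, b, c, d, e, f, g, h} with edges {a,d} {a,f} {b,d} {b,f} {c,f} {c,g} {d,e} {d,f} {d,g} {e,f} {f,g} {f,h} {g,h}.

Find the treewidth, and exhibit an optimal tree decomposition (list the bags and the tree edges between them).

The largest bag has 3 vertices, giving width 2; this decomposition certifies tw(G) ≤ 2. Conversely, {d, f, g} is a clique of size 3, and the vertices of any clique must share a bag in every tree decomposition; so some bag has ≥ 3 vertices and tw(G) ≥ 2. Hence tw(G) = 2 exactly.

Treewidth 2.
Bags: B1 = {d, e, f}  B2 = {d, f, g}  B3 = {f, g, h}  B4 = {c, f, g}  B5 = {b, d, f}  B6 = {a, d, f}
Tree: B1–B2, B2–B3, B3–B4, B2–B5, B1–B6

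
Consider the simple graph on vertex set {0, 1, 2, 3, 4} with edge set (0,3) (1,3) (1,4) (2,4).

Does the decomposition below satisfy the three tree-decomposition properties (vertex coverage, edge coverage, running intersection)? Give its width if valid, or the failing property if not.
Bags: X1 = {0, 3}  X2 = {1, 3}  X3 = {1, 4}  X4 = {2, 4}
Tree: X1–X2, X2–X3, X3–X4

Vertex coverage: the bags together contain {0, 1, 2, 3, 4}, the full vertex set. Edge coverage: each edge of G has both endpoints in at least one bag. Running intersection: for every vertex, the bags containing it form a connected subtree. All three properties hold, so this is a valid tree decomposition of width max|bag| − 1 = 1, and hence tw(G) ≤ 1.

Yes; width 1.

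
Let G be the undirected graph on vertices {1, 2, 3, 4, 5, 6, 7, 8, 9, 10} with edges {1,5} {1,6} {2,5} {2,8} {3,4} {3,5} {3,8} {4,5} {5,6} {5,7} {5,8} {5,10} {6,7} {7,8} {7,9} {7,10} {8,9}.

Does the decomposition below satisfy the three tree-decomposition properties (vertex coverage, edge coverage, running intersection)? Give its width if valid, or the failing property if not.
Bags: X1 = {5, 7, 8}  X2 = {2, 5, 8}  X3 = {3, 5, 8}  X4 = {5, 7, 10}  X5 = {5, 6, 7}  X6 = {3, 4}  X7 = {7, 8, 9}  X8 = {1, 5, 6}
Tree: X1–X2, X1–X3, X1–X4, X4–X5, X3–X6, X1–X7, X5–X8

No — edge (5,4) lies in no bag.

A tree decomposition must satisfy three properties: every vertex lies in some bag; for every edge, both endpoints lie together in some bag; and for every vertex, the bags containing it form a connected subtree. Here edge (5,4) lies in no bag, so the decomposition is invalid.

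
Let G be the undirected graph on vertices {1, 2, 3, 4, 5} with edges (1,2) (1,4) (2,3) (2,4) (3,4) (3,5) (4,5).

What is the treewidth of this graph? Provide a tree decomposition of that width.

The largest bag has 3 vertices, giving width 2; this decomposition certifies tw(G) ≤ 2. For the lower bound, the 3 vertices {1, 2, 4} are pairwise adjacent, and any tree decomposition puts a clique entirely inside one bag — forcing width ≥ 2. Therefore the treewidth is 2.

Treewidth 2.
One such decomposition:
Bags: B1 = {1, 2, 4}  B2 = {2, 3, 4}  B3 = {3, 4, 5}
Tree: B1–B2, B2–B3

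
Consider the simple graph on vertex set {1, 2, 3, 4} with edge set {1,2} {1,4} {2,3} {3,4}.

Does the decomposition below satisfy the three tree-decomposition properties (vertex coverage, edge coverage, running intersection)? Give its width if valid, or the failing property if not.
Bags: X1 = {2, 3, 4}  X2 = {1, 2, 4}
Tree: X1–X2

Yes; width 2.

Checking the three conditions: (i) the bags cover all of {1, 2, 3, 4}; (ii) for each edge, some bag contains both endpoints; (iii) the bags containing any fixed vertex form a subtree. All hold, so the decomposition is valid with width 3 − 1 = 2.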